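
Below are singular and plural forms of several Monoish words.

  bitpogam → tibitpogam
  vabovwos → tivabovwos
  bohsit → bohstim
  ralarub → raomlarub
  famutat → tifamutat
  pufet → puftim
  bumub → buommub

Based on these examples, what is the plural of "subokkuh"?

pufet and famutat both end in -t yet inflect differently (puftim, tifamutat), so the final letter is not what conditions the rule; the last vowel is.
"subokkuh" has last vowel 'u'. The stems whose last vowel is 'u' (bumub → buommub, ralarub → raomlarub) insert -om- after the first vowel.
So subokkuh → suombokkuh.

suombokkuh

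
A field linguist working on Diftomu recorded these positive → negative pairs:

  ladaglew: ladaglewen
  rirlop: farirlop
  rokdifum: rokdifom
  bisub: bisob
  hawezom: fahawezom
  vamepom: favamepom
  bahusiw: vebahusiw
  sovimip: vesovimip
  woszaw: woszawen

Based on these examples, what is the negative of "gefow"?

rokdifum and vamepom both end in -m yet inflect differently (rokdifom, favamepom), so the final letter is not what conditions the rule; the last vowel is.
"gefow" has last vowel 'o'. The stems whose last vowel is 'o' (vamepom → favamepom, rirlop → farirlop, hawezom → fahawezom) add the prefix fa-.
The other patterns: stems whose last vowel is 'u' change the last vowel to 'o'; stems whose last vowel is 'i' add the prefix ve-; stems whose last vowel is 'a' or 'e' add -en.
So gefow → fagefow.

fagefow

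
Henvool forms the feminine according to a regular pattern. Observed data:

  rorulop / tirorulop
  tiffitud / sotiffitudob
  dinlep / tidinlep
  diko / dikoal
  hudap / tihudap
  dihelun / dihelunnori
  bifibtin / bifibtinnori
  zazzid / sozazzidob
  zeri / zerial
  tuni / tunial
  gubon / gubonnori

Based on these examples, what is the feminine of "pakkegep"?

tipakkegep

"pakkegep" ends in -p. The stems ending in -p (rorulop → tirorulop, dinlep → tidinlep, hudap → tihudap) add the prefix ti-.
So pakkegep → tipakkegep.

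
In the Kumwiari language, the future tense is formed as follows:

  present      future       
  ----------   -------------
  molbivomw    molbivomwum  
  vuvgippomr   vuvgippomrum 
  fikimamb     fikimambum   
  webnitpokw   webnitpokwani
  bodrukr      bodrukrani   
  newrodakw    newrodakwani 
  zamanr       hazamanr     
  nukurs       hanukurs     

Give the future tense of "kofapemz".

kofapemzum

molbivomw and webnitpokw both end in -w yet inflect differently (molbivomwum, webnitpokwani), so the final letter is not what conditions the rule; the second-to-last letter is.
"kofapemz" has second-to-last letter 'm'. The stems whose second-to-last letter is 'm' (molbivomw → molbivomwum, vuvgippomr → vuvgippomrum, fikimamb → fikimambum) add -um.
So kofapemz → kofapemzum.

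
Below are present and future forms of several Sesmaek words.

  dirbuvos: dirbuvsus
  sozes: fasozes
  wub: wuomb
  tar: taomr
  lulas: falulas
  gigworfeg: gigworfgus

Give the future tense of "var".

lulas and dirbuvos both end in -s yet inflect differently (falulas, dirbuvsus), so the final letter is not what conditions the rule; the number of vowels is.
"var" has 1 vowel. The stems with 1 vowel (wub → wuomb, tar → taomr) insert -om- after the first vowel.
So var → vaomr.

vaomr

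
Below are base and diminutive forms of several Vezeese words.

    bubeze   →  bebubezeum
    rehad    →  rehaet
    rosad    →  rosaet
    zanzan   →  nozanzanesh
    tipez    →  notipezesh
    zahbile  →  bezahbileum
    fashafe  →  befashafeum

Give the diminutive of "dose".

bubeze and tipez both have last vowel 'e' yet inflect differently (bebubezeum, notipezesh), so the last vowel is not what conditions the rule; the final letter is.
"dose" ends in -e. The stems ending in -e (bubeze → bebubezeum, zahbile → bezahbileum, fashafe → befashafeum) add be- … -um around the stem.
So dose → bedoseum.

bedoseum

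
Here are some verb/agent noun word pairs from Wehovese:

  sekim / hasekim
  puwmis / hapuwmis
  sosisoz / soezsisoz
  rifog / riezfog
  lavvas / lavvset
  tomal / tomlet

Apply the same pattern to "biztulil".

"biztulil" has last vowel 'i'. The stems whose last vowel is 'i' (sekim → hasekim, puwmis → hapuwmis) add the prefix ha-.
The other patterns: stems whose last vowel is 'o' insert -ez- after the first vowel; stems whose last vowel is 'a' delete the last vowel and add -et.
So biztulil → habiztulil.

habiztulil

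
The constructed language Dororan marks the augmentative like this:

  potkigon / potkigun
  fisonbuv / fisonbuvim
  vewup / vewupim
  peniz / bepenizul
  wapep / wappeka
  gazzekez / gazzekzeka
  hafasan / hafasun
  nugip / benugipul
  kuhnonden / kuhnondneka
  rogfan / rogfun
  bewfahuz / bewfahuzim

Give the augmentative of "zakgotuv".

zakgotuvim

gazzekez and bewfahuz both end in -z yet inflect differently (gazzekzeka, bewfahuzim), so the final letter is not what conditions the rule; the last vowel is.
"zakgotuv" has last vowel 'u'. The stems whose last vowel is 'u' (bewfahuz → bewfahuzim, vewup → vewupim, fisonbuv → fisonbuvim) add -im.
The other patterns: stems whose last vowel is 'e' delete the last vowel and add -eka; stems whose last vowel is 'a' or 'o' change the last vowel to 'u'; stems whose last vowel is 'i' add be- … -ul around the stem.
So zakgotuv → zakgotuvim.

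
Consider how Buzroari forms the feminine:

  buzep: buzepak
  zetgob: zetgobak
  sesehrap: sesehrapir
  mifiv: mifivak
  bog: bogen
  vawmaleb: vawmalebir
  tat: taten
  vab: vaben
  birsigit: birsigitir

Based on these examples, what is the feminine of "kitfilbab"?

vab and zetgob both end in -b yet inflect differently (vaben, zetgobak), so the final letter is not what conditions the rule; the number of vowels is.
"kitfilbab" has 3 vowels. The stems with 3 vowels (vawmaleb → vawmalebir, sesehrap → sesehrapir, birsigit → birsigitir) add -ir.
So kitfilbab → kitfilbabir.

kitfilbabir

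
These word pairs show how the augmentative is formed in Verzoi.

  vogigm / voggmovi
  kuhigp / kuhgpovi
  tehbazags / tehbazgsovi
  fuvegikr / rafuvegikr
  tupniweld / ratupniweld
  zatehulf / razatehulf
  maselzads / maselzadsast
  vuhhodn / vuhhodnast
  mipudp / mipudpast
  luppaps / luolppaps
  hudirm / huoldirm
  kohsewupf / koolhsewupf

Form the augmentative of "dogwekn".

radogwekn

tehbazags and maselzads both end in -s yet inflect differently (tehbazgsovi, maselzadsast), so the final letter is not what conditions the rule; the second-to-last letter is.
"dogwekn" has second-to-last letter 'k'. The one such stem in the data (fuvegikr → rafuvegikr) adds the prefix ra-, so the same rule applies.
The other patterns: stems whose second-to-last letter is 'g' delete the last vowel and add -ovi; stems whose second-to-last letter is 'd' add -ast; stems whose second-to-last letter is 'p' or 'r' insert -ol- after the first vowel.
So dogwekn → radogwekn.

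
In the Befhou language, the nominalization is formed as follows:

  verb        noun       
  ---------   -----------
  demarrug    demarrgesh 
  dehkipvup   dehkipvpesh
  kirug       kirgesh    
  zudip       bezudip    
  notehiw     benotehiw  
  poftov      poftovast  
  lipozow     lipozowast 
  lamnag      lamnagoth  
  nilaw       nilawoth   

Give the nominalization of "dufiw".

dehkipvup and zudip both end in -p yet inflect differently (dehkipvpesh, bezudip), so the final letter is not what conditions the rule; the last vowel is.
"dufiw" has last vowel 'i'. The stems whose last vowel is 'i' (zudip → bezudip, notehiw → benotehiw) add the prefix be-.
The other patterns: stems whose last vowel is 'u' delete the last vowel and add -esh; stems whose last vowel is 'o' add -ast; stems whose last vowel is 'a' add -oth.
So dufiw → bedufiw.

bedufiw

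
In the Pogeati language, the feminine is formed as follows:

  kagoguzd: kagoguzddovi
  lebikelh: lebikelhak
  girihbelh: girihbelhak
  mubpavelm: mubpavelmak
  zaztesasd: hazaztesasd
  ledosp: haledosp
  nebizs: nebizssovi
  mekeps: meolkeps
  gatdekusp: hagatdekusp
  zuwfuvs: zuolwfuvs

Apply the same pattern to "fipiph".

fiolpiph

kagoguzd and zaztesasd both end in -d yet inflect differently (kagoguzddovi, hazaztesasd), so the final letter is not what conditions the rule; the second-to-last letter is.
"fipiph" has second-to-last letter 'p'. The one such stem in the data (mekeps → meolkeps) inserts -ol- after the first vowel (as does zuwfuvs), so the same rule applies.
The other patterns: stems whose second-to-last letter is 'l' add -ak; stems whose second-to-last letter is 'z' double the final consonant and add -ovi; stems whose second-to-last letter is 's' add the prefix ha-.
So fipiph → fiolpiph.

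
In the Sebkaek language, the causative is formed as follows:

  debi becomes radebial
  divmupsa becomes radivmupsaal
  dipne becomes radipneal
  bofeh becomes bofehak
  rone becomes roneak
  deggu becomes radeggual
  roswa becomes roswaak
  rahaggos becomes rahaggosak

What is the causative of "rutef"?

rutefak

dipne and rone both end in -e yet inflect differently (radipneal, roneak), so the final letter is not what conditions the rule; the first letter is.
"rutef" begins with r-. The stems beginning with r- (rone → roneak, roswa → roswaak, rahaggos → rahaggosak) add -ak.
The other pattern: stems beginning with d- add ra- … -al around the stem.
So rutef → rutefak.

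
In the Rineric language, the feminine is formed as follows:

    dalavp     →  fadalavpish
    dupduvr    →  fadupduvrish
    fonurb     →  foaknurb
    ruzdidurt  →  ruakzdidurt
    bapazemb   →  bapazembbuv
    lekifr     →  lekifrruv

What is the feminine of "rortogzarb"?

roakrtogzarb

fonurb and bapazemb both end in -b yet inflect differently (foaknurb, bapazembbuv), so the final letter is not what conditions the rule; the second-to-last letter is.
"rortogzarb" has second-to-last letter 'r'. The stems whose second-to-last letter is 'r' (fonurb → foaknurb, ruzdidurt → ruakzdidurt) insert -ak- after the first vowel.
So rortogzarb → roakrtogzarb.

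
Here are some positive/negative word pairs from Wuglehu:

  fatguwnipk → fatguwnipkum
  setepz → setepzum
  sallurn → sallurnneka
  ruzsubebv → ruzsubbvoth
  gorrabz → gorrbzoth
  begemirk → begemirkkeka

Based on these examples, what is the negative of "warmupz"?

warmupzum

setepz and gorrabz both end in -z yet inflect differently (setepzum, gorrbzoth), so the final letter is not what conditions the rule; the second-to-last letter is.
"warmupz" has second-to-last letter 'p'. The stems whose second-to-last letter is 'p' (fatguwnipk → fatguwnipkum, setepz → setepzum) add -um.
So warmupz → warmupzum.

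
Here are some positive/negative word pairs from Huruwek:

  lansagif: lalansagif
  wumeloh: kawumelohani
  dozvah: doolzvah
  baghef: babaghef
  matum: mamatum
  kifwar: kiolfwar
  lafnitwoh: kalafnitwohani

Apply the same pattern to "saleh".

sasaleh

wumeloh and dozvah both end in -h yet inflect differently (kawumelohani, doolzvah), so the final letter is not what conditions the rule; the last vowel is.
"saleh" has last vowel 'e'. The one such stem in the data (baghef → babaghef) repeats the first consonant+vowel as a prefix (as do matum, lansagif), so the same rule applies.
So saleh → sasaleh.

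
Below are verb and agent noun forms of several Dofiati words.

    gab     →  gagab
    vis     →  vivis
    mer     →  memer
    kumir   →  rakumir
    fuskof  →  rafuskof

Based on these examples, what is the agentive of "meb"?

"meb" has 1 vowel. The stems with 1 vowel (gab → gagab, vis → vivis, mer → memer) repeat the first consonant+vowel as a prefix.
So meb → memeb.

memeb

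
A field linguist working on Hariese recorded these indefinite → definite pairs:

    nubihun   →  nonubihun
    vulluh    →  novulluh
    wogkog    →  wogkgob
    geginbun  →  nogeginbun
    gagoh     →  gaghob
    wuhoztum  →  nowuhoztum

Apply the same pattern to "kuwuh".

vulluh and gagoh both end in -h yet inflect differently (novulluh, gaghob), so the final letter is not what conditions the rule; the last vowel is.
"kuwuh" has last vowel 'u'. The stems whose last vowel is 'u' (nubihun → nonubihun, wuhoztum → nowuhoztum, geginbun → nogeginbun) add the prefix no-.
The other pattern: stems whose last vowel is 'o' delete the last vowel and add -ob.
So kuwuh → nokuwuh.

nokuwuh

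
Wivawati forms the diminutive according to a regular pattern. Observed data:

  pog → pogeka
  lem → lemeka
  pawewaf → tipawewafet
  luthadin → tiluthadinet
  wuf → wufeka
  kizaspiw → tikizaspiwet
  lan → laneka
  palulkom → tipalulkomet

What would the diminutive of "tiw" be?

luthadin and lan both end in -n yet inflect differently (tiluthadinet, laneka), so the final letter is not what conditions the rule; the number of vowels is.
"tiw" has 1 vowel. The stems with 1 vowel (lan → laneka, lem → lemeka, pog → pogeka) add -eka.
So tiw → tiweka.

tiweka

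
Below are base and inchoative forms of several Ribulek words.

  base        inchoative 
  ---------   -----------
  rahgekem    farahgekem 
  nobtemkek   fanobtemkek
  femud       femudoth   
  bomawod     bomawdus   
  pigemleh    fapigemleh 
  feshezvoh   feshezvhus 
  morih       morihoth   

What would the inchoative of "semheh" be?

feshezvoh and pigemleh both end in -h yet inflect differently (feshezvhus, fapigemleh), so the final letter is not what conditions the rule; the last vowel is.
"semheh" has last vowel 'e'. The stems whose last vowel is 'e' (rahgekem → farahgekem, pigemleh → fapigemleh, nobtemkek → fanobtemkek) add the prefix fa-.
The other patterns: stems whose last vowel is 'o' delete the last vowel and add -us; stems whose last vowel is 'i' or 'u' add -oth.
So semheh → fasemheh.

fasemheh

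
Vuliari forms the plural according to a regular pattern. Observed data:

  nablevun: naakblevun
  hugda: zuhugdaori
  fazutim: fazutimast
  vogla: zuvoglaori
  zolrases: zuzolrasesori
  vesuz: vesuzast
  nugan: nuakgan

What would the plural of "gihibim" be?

gihibimast

nablevun and vesuz both have last vowel 'u' yet inflect differently (naakblevun, vesuzast), so the last vowel is not what conditions the rule; the final letter is.
"gihibim" ends in -m. The one such stem in the data (fazutim → fazutimast) adds -ast, so the same rule applies.
So gihibim → gihibimast.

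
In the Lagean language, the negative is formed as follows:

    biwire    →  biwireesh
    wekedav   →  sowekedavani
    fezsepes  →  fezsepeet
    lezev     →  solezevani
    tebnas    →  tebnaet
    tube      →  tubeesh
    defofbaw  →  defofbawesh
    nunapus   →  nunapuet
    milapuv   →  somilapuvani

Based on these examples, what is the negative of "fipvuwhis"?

fezsepes and lezev both have last vowel 'e' yet inflect differently (fezsepeet, solezevani), so the last vowel is not what conditions the rule; the final letter is.
"fipvuwhis" ends in -s. The stems ending in -s (tebnas → tebnaet, fezsepes → fezsepeet, nunapus → nunapuet) drop the final letter and add -et.
So fipvuwhis → fipvuwhiet.

fipvuwhiet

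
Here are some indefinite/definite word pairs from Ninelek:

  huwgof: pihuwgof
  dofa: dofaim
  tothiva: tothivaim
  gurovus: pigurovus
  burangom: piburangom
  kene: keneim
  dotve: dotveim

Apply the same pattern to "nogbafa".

"nogbafa" ends in a vowel. The stems ending in a vowel (tothiva → tothivaim, dotve → dotveim, kene → keneim) add -im.
So nogbafa → nogbafaim.

nogbafaim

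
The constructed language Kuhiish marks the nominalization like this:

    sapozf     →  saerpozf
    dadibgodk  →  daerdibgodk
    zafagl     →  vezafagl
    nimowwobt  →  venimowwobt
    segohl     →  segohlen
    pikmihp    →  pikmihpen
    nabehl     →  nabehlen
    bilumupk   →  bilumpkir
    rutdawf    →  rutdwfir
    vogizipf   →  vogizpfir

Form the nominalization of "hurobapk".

"hurobapk" has second-to-last letter 'p'. The stems whose second-to-last letter is 'p' (bilumupk → bilumpkir, vogizipf → vogizpfir) delete the last vowel and add -ir.
So hurobapk → hurobpkir.

hurobpkir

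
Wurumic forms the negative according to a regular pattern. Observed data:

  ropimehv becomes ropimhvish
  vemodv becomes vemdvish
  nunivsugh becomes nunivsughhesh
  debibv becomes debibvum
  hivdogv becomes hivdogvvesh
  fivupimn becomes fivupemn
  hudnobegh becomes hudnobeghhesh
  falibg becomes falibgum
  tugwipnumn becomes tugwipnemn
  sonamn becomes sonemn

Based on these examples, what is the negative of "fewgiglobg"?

ropimehv and debibv both end in -v yet inflect differently (ropimhvish, debibvum), so the final letter is not what conditions the rule; the second-to-last letter is.
"fewgiglobg" has second-to-last letter 'b'. The stems whose second-to-last letter is 'b' (debibv → debibvum, falibg → falibgum) add -um.
So fewgiglobg → fewgiglobgum.

fewgiglobgum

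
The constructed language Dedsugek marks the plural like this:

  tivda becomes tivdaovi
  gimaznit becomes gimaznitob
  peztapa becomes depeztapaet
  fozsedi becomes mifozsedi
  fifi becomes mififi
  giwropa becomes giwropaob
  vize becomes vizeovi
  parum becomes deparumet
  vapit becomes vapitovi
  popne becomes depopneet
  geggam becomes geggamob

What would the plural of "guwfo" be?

"guwfo" begins with g-. The stems beginning with g- (giwropa → giwropaob, geggam → geggamob, gimaznit → gimaznitob) add -ob.
So guwfo → guwfoob.

guwfoob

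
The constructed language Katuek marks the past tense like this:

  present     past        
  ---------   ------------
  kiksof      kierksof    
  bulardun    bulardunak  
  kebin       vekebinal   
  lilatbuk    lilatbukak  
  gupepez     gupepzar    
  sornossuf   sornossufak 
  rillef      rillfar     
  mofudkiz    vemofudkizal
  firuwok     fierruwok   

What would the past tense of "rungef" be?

rungfar

bulardun and kebin both end in -n yet inflect differently (bulardunak, vekebinal), so the final letter is not what conditions the rule; the last vowel is.
"rungef" has last vowel 'e'. The stems whose last vowel is 'e' (rillef → rillfar, gupepez → gupepzar) delete the last vowel and add -ar.
The other patterns: stems whose last vowel is 'u' add -ak; stems whose last vowel is 'i' add ve- … -al around the stem; stems whose last vowel is 'o' insert -er- after the first vowel.
So rungef → rungfar.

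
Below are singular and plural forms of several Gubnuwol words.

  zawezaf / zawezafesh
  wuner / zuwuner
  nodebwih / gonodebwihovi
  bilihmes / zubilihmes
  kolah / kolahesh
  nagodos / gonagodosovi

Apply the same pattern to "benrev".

zubenrev

"benrev" has last vowel 'e'. The stems whose last vowel is 'e' (wuner → zuwuner, bilihmes → zubilihmes) add the prefix zu-.
So benrev → zubenrev.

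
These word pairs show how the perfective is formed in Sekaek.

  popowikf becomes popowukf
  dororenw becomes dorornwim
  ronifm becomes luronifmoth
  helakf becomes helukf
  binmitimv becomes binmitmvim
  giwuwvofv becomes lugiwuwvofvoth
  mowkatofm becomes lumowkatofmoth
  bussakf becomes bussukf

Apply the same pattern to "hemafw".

giwuwvofv and binmitimv both end in -v yet inflect differently (lugiwuwvofvoth, binmitmvim), so the final letter is not what conditions the rule; the second-to-last letter is.
"hemafw" has second-to-last letter 'f'. The stems whose second-to-last letter is 'f' (giwuwvofv → lugiwuwvofvoth, mowkatofm → lumowkatofmoth, ronifm → luronifmoth) add lu- … -oth around the stem.
So hemafw → luhemafwoth.

luhemafwoth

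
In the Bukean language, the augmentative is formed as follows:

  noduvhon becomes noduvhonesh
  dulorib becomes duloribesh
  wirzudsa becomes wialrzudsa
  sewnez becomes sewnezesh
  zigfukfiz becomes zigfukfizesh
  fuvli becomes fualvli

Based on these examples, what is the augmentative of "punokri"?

pualnokri

fuvli and zigfukfiz both have last vowel 'i' yet inflect differently (fualvli, zigfukfizesh), so the last vowel is not what conditions the rule; whether the stem ends in a vowel or a consonant is.
"punokri" ends in a vowel. The stems ending in a vowel (wirzudsa → wialrzudsa, fuvli → fualvli) insert -al- after the first vowel.
So punokri → pualnokri.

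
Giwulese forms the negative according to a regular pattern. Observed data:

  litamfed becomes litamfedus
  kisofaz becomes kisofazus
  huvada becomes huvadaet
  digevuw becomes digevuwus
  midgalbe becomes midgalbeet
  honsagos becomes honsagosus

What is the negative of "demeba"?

huvada and kisofaz both have last vowel 'a' yet inflect differently (huvadaet, kisofazus), so the last vowel is not what conditions the rule; whether the stem ends in a vowel or a consonant is.
"demeba" ends in a vowel. The stems ending in a vowel (huvada → huvadaet, midgalbe → midgalbeet) add -et.
The other pattern: stems ending in a consonant add -us.
So demeba → demebaet.

demebaet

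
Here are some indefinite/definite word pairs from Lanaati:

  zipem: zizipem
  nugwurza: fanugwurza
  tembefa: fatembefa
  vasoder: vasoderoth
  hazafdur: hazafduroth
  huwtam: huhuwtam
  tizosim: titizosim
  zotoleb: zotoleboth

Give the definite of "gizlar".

gizlaroth

"gizlar" ends in -r. The stems ending in -r (vasoder → vasoderoth, hazafdur → hazafduroth) add -oth.
The other patterns: stems ending in -a add the prefix fa-; stems ending in -m repeat the first consonant+vowel as a prefix.
So gizlar → gizlaroth.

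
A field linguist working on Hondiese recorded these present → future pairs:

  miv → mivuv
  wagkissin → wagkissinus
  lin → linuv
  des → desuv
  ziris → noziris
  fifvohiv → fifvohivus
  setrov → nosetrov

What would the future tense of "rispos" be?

des and ziris both end in -s yet inflect differently (desuv, noziris), so the final letter is not what conditions the rule; the number of vowels is.
"rispos" has 2 vowels. The stems with 2 vowels (ziris → noziris, setrov → nosetrov) add the prefix no-.
The other patterns: stems with 1 vowel add -uv; stems with 3 vowels add -us.
So rispos → norispos.

norispos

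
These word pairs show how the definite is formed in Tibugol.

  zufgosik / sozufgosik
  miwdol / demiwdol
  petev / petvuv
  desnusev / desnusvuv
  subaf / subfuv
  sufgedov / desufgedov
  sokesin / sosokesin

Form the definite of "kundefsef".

kundefsfuv

"kundefsef" has last vowel 'e'. The stems whose last vowel is 'e' (desnusev → desnusvuv, petev → petvuv) delete the last vowel and add -uv.
So kundefsef → kundefsfuv.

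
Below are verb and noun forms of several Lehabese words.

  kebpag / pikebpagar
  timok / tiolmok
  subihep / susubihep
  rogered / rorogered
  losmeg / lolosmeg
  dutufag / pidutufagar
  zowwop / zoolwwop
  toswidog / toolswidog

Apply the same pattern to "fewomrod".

feolwomrod

subihep and zowwop both end in -p yet inflect differently (susubihep, zoolwwop), so the final letter is not what conditions the rule; the last vowel is.
"fewomrod" has last vowel 'o'. The stems whose last vowel is 'o' (zowwop → zoolwwop, timok → tiolmok, toswidog → toolswidog) insert -ol- after the first vowel.
The other patterns: stems whose last vowel is 'e' repeat the first consonant+vowel as a prefix; stems whose last vowel is 'a' add pi- … -ar around the stem.
So fewomrod → feolwomrod.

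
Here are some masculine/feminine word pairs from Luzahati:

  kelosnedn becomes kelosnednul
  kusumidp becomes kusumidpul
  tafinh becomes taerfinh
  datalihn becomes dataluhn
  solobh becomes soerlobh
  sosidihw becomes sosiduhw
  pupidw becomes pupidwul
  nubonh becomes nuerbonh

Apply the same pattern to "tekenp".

"tekenp" has second-to-last letter 'n'. The stems whose second-to-last letter is 'n' (nubonh → nuerbonh, tafinh → taerfinh) insert -er- after the first vowel.
So tekenp → teerkenp.

teerkenp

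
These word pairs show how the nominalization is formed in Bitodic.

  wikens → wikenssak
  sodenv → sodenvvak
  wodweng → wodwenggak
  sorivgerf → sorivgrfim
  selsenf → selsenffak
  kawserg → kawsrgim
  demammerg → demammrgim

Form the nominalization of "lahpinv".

"lahpinv" has second-to-last letter 'n'. The stems whose second-to-last letter is 'n' (wikens → wikenssak, wodweng → wodwenggak, sodenv → sodenvvak) double the final consonant and add -ak.
The other pattern: stems whose second-to-last letter is 'r' delete the last vowel and add -im.
So lahpinv → lahpinvvak.

lahpinvvak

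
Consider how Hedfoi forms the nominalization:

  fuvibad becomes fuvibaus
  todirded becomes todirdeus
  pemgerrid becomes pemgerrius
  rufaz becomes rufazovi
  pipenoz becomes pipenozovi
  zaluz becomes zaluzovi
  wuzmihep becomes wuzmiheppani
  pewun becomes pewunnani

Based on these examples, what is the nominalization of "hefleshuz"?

hefleshuzovi

fuvibad and rufaz both have last vowel 'a' yet inflect differently (fuvibaus, rufazovi), so the last vowel is not what conditions the rule; the final letter is.
"hefleshuz" ends in -z. The stems ending in -z (rufaz → rufazovi, pipenoz → pipenozovi, zaluz → zaluzovi) add -ovi.
So hefleshuz → hefleshuzovi.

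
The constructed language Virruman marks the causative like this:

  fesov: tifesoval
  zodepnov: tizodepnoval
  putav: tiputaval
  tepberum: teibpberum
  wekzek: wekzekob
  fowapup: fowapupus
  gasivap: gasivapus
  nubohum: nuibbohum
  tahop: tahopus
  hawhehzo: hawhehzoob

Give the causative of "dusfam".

zodepnov and tahop both have last vowel 'o' yet inflect differently (tizodepnoval, tahopus), so the last vowel is not what conditions the rule; the final letter is.
"dusfam" ends in -m. The stems ending in -m (nubohum → nuibbohum, tepberum → teibpberum) insert -ib- after the first vowel.
The other patterns: stems ending in -v add ti- … -al around the stem; stems ending in -p add -us; stems ending in -k or -o add -ob.
So dusfam → duibsfam.

duibsfam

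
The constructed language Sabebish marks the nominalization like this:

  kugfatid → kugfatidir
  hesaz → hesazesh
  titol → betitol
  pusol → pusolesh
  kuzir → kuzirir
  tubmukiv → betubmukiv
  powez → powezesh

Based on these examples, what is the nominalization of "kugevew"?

titol and pusol both end in -l yet inflect differently (betitol, pusolesh), so the final letter is not what conditions the rule; the first letter is.
"kugevew" begins with k-. The stems beginning with k- (kuzir → kuzirir, kugfatid → kugfatidir) add -ir.
So kugevew → kugevewir.

kugevewir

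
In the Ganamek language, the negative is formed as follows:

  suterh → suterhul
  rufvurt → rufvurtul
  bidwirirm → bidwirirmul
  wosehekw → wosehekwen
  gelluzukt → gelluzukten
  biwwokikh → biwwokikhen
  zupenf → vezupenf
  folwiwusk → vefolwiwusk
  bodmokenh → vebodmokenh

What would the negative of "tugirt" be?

rufvurt and gelluzukt both end in -t yet inflect differently (rufvurtul, gelluzukten), so the final letter is not what conditions the rule; the second-to-last letter is.
"tugirt" has second-to-last letter 'r'. The stems whose second-to-last letter is 'r' (suterh → suterhul, rufvurt → rufvurtul, bidwirirm → bidwirirmul) add -ul.
The other patterns: stems whose second-to-last letter is 'k' add -en; stems whose second-to-last letter is 'n' or 's' add the prefix ve-.
So tugirt → tugirtul.

tugirtul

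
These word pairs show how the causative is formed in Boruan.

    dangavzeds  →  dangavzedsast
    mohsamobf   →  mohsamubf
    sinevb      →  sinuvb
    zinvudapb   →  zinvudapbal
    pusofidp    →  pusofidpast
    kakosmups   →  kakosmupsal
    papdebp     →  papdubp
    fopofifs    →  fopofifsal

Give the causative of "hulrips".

hulripsal

pusofidp and papdebp both end in -p yet inflect differently (pusofidpast, papdubp), so the final letter is not what conditions the rule; the second-to-last letter is.
"hulrips" has second-to-last letter 'p'. The stems whose second-to-last letter is 'p' (zinvudapb → zinvudapbal, kakosmups → kakosmupsal) add -al.
So hulrips → hulripsal.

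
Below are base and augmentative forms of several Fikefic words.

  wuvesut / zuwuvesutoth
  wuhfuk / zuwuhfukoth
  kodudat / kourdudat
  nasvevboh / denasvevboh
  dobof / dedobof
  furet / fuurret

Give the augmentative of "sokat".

sourkat

wuvesut and kodudat both end in -t yet inflect differently (zuwuvesutoth, kourdudat), so the final letter is not what conditions the rule; the last vowel is.
"sokat" has last vowel 'a'. The one such stem in the data (kodudat → kourdudat) inserts -ur- after the first vowel (as does furet), so the same rule applies.
So sokat → sourkat.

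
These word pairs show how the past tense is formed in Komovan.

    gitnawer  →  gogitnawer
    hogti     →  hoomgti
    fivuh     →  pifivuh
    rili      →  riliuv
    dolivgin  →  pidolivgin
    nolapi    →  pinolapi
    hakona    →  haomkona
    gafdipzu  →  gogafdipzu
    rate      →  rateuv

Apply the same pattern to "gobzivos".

hogti and rili both end in -i yet inflect differently (hoomgti, riliuv), so the final letter is not what conditions the rule; the first letter is.
"gobzivos" begins with g-. The stems beginning with g- (gitnawer → gogitnawer, gafdipzu → gogafdipzu) add the prefix go-.
So gobzivos → gogobzivos.

gogobzivos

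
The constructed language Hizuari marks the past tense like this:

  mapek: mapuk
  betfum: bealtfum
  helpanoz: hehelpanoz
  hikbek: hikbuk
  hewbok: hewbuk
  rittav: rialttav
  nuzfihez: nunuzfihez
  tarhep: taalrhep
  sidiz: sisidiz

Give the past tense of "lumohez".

hewbok and helpanoz both have last vowel 'o' yet inflect differently (hewbuk, hehelpanoz), so the last vowel is not what conditions the rule; the final letter is.
"lumohez" ends in -z. The stems ending in -z (helpanoz → hehelpanoz, sidiz → sisidiz, nuzfihez → nunuzfihez) repeat the first consonant+vowel as a prefix.
The other patterns: stems ending in -k change the last vowel to 'u'; stems ending in -m, -p or -v insert -al- after the first vowel.
So lumohez → lulumohez.

lulumohez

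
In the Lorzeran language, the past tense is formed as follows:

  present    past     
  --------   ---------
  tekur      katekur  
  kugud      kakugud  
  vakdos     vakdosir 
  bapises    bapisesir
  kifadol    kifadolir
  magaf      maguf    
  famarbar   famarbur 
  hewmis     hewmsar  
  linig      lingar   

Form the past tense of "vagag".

"vagag" has last vowel 'a'. The stems whose last vowel is 'a' (magaf → maguf, famarbar → famarbur) change the last vowel to 'u'.
So vagag → vagug.

vagug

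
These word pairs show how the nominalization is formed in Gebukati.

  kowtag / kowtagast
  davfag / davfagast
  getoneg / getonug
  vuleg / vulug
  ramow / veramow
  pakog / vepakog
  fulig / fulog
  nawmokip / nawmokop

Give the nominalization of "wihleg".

"wihleg" has last vowel 'e'. The stems whose last vowel is 'e' (getoneg → getonug, vuleg → vulug) change the last vowel to 'u'.
The other patterns: stems whose last vowel is 'a' add -ast; stems whose last vowel is 'o' add the prefix ve-; stems whose last vowel is 'i' change the last vowel to 'o'.
So wihleg → wihlug.

wihlug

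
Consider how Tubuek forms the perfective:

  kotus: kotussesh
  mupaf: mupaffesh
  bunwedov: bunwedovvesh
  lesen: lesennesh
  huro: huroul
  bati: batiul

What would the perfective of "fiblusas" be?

"fiblusas" ends in a consonant. The stems ending in a consonant (kotus → kotussesh, mupaf → mupaffesh, bunwedov → bunwedovvesh) double the final consonant and add -esh.
So fiblusas → fiblusassesh.

fiblusassesh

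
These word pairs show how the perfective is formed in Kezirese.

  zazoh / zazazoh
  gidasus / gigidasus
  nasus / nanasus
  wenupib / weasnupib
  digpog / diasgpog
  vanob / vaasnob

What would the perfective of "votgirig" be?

"votgirig" ends in -g. The one such stem in the data (digpog → diasgpog) inserts -as- after the first vowel (as do wenupib, vanob), so the same rule applies.
So votgirig → voastgirig.

voastgirig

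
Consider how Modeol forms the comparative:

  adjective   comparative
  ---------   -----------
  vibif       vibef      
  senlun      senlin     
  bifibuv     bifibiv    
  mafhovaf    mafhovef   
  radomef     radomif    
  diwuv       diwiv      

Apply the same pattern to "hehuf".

hehif

vibif and radomef both end in -f yet inflect differently (vibef, radomif), so the final letter is not what conditions the rule; the last vowel is.
"hehuf" has last vowel 'u'. The stems whose last vowel is 'u' (bifibuv → bifibiv, diwuv → diwiv, senlun → senlin) change the last vowel to 'i'.
So hehuf → hehif.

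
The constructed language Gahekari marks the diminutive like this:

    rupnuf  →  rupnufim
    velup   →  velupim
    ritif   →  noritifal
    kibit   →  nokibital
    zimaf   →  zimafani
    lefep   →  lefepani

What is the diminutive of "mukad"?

mukadani

"mukad" has last vowel 'a'. The one such stem in the data (zimaf → zimafani) adds -ani, so the same rule applies.
So mukad → mukadani.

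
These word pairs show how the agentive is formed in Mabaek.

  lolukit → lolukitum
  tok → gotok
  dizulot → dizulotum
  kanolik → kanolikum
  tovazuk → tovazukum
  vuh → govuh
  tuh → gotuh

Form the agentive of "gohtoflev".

tovazuk and tok both end in -k yet inflect differently (tovazukum, gotok), so the final letter is not what conditions the rule; the number of vowels is.
"gohtoflev" has 3 vowels. The stems with 3 vowels (tovazuk → tovazukum, lolukit → lolukitum, dizulot → dizulotum) add -um.
The other pattern: stems with 1 vowel add the prefix go-.
So gohtoflev → gohtoflevum.

gohtoflevum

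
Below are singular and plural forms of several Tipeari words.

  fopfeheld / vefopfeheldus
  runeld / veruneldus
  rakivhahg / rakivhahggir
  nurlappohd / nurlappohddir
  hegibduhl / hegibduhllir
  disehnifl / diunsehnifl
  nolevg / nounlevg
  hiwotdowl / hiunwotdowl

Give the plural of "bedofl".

beundofl

"bedofl" has second-to-last letter 'f'. The one such stem in the data (disehnifl → diunsehnifl) inserts -un- after the first vowel (as do nolevg, hiwotdowl), so the same rule applies.
The other patterns: stems whose second-to-last letter is 'l' add ve- … -us around the stem; stems whose second-to-last letter is 'h' double the final consonant and add -ir.
So bedofl → beundofl.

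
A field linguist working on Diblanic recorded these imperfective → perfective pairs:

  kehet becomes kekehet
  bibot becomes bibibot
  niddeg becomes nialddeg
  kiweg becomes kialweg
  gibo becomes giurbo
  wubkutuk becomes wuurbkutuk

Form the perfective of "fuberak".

kehet and niddeg both have last vowel 'e' yet inflect differently (kekehet, nialddeg), so the last vowel is not what conditions the rule; the final letter is.
"fuberak" ends in -k. The one such stem in the data (wubkutuk → wuurbkutuk) inserts -ur- after the first vowel (as does gibo), so the same rule applies.
So fuberak → fuurberak.

fuurberak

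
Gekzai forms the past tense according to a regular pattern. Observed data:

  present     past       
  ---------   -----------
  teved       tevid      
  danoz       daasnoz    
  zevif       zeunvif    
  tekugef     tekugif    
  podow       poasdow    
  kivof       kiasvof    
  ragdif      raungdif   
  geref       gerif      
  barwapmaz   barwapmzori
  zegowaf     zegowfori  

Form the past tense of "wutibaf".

ragdif and geref both end in -f yet inflect differently (raungdif, gerif), so the final letter is not what conditions the rule; the last vowel is.
"wutibaf" has last vowel 'a'. The stems whose last vowel is 'a' (barwapmaz → barwapmzori, zegowaf → zegowfori) delete the last vowel and add -ori.
So wutibaf → wutibfori.

wutibfori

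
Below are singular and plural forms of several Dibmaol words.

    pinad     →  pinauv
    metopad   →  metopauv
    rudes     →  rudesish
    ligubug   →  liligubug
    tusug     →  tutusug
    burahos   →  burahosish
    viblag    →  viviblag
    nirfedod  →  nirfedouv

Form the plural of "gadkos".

nirfedod and burahos both have last vowel 'o' yet inflect differently (nirfedouv, burahosish), so the last vowel is not what conditions the rule; the final letter is.
"gadkos" ends in -s. The stems ending in -s (rudes → rudesish, burahos → burahosish) add -ish.
The other patterns: stems ending in -d drop the final letter and add -uv; stems ending in -g repeat the first consonant+vowel as a prefix.
So gadkos → gadkosish.

gadkosish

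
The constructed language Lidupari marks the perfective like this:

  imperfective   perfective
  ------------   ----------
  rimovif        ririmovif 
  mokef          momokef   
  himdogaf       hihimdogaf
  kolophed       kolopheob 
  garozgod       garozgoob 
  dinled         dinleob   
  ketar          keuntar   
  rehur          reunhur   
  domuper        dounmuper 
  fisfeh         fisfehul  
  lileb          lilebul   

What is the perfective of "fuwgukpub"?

fuwgukpubul

mokef and kolophed both have last vowel 'e' yet inflect differently (momokef, kolopheob), so the last vowel is not what conditions the rule; the final letter is.
"fuwgukpub" ends in -b. The one such stem in the data (lileb → lilebul) adds -ul, so the same rule applies.
So fuwgukpub → fuwgukpubul.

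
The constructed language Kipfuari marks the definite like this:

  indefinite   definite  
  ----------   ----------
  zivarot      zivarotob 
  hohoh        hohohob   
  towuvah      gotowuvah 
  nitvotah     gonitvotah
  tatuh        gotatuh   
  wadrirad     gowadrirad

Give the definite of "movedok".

movedokob

hohoh and towuvah both end in -h yet inflect differently (hohohob, gotowuvah), so the final letter is not what conditions the rule; the last vowel is.
"movedok" has last vowel 'o'. The stems whose last vowel is 'o' (zivarot → zivarotob, hohoh → hohohob) add -ob.
The other pattern: stems whose last vowel is 'a' or 'u' add the prefix go-.
So movedok → movedokob.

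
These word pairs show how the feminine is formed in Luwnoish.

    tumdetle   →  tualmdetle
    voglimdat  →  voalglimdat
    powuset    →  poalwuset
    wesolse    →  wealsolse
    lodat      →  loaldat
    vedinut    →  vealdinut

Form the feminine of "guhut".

gualhut

Every pair shown (tumdetle → tualmdetle, voglimdat → voalglimdat, powuset → poalwuset, …) follows the same rule: insert -al- after the first vowel.
So guhut → gualhut.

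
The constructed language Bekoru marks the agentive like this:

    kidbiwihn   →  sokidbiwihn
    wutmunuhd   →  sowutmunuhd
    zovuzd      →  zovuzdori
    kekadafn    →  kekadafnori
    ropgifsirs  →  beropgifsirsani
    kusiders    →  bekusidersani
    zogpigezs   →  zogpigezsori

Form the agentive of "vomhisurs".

"vomhisurs" has second-to-last letter 'r'. The stems whose second-to-last letter is 'r' (ropgifsirs → beropgifsirsani, kusiders → bekusidersani) add be- … -ani around the stem.
The other patterns: stems whose second-to-last letter is 'h' add the prefix so-; stems whose second-to-last letter is 'f' or 'z' add -ori.
So vomhisurs → bevomhisursani.

bevomhisursani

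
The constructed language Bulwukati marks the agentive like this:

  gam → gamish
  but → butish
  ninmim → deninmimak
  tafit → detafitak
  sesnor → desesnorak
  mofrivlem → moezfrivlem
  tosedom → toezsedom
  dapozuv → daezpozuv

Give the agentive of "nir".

nirish

"nir" has 1 vowel. The stems with 1 vowel (gam → gamish, but → butish) add -ish.
So nir → nirish.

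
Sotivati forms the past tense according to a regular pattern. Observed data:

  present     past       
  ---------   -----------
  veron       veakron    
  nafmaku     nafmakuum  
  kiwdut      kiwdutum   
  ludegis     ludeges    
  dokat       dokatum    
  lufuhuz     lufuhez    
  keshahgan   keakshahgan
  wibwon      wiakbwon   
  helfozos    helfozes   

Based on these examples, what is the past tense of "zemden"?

zeakmden

keshahgan and dokat both have last vowel 'a' yet inflect differently (keakshahgan, dokatum), so the last vowel is not what conditions the rule; the final letter is.
"zemden" ends in -n. The stems ending in -n (veron → veakron, keshahgan → keakshahgan, wibwon → wiakbwon) insert -ak- after the first vowel.
So zemden → zeakmden.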